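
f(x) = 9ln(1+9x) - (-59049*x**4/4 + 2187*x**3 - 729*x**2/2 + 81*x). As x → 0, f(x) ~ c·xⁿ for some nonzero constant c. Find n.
5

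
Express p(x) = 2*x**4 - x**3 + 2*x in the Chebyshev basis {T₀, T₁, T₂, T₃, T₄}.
(3/4)T₀ + (5/4)T₁ + T₂ + (-1/4)T₃ + (1/4)T₄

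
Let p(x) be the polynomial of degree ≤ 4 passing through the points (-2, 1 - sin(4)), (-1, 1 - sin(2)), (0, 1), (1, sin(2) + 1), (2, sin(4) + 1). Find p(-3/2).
-7*sin(2)/8 - 5*sin(4)/16 + 1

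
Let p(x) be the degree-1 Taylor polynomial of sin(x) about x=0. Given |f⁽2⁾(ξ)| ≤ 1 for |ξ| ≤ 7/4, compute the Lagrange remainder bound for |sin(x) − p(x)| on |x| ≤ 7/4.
49/32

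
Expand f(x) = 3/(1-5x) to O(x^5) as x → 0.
3 + 15*x + 75*x**2 + 375*x**3 + 1875*x**4 + O(x**5)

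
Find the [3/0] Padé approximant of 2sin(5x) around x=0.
-125*x**3/3 + 10*x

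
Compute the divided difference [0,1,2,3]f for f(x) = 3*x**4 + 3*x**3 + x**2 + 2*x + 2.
21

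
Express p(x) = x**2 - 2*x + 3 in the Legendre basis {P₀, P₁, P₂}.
(10/3)P₀ + (-2)P₁ + (2/3)P₂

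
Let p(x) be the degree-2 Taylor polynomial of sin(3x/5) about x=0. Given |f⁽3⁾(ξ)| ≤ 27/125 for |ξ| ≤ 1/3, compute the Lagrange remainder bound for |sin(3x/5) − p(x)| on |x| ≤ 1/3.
1/750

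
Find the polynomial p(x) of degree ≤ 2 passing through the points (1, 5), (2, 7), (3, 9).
2*x + 3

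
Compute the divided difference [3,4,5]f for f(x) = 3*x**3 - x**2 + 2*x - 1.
35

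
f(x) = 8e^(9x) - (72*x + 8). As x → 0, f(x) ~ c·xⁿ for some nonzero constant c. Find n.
2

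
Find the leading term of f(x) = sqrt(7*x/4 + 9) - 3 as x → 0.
7*x/24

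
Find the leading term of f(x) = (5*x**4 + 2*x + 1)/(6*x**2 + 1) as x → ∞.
5*x**2/6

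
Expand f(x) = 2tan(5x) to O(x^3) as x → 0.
10*x + O(x**3)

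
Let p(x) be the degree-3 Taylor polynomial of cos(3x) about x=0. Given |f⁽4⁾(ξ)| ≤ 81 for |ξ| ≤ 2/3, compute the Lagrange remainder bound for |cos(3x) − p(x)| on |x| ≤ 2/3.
2/3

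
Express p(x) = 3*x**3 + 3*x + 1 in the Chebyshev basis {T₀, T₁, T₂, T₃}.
T₀ + (21/4)T₁ + (3/4)T₃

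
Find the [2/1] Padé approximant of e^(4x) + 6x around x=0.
(-16*x**2/3 + 26*x/3 + 1)/(1 - 4*x/3)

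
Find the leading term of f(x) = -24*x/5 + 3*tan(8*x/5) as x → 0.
512*x**3/125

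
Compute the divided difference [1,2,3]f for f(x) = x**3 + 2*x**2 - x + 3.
8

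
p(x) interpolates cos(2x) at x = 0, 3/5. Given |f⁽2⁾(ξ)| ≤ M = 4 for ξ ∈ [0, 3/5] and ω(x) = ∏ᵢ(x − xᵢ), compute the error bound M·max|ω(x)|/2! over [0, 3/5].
9/50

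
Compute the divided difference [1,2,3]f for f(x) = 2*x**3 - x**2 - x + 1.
11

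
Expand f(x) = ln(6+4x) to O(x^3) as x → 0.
log(6) + 2*x/3 - 2*x**2/9 + O(x**3)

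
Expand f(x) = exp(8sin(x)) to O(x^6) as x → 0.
1 + 8*x + 32*x**2 + 84*x**3 + 160*x**4 + 3457*x**5/15 + O(x**6)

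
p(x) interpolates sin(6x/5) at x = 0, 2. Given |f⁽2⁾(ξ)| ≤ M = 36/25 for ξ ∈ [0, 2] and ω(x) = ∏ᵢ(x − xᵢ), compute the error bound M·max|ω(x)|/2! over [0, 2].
18/25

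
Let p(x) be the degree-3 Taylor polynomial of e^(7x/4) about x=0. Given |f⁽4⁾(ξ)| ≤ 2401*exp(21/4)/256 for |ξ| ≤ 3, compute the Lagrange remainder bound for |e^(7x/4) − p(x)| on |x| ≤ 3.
64827*exp(21/4)/2048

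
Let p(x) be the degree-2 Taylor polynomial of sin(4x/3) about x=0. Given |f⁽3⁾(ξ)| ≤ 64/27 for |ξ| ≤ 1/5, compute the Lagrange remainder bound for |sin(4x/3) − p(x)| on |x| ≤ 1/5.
32/10125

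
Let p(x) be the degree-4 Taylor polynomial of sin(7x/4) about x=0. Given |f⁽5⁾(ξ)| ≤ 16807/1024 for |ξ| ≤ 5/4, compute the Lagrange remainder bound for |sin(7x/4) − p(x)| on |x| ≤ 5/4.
10504375/25165824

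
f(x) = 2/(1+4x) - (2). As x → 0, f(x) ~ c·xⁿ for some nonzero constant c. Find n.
1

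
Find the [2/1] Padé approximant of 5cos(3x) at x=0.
5 - 45*x**2/2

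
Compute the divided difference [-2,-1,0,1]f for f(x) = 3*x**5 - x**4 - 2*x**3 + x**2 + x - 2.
15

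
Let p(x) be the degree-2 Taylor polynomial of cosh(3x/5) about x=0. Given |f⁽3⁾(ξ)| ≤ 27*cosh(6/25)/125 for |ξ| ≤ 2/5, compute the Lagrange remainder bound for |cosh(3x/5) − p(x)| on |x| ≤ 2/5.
36*cosh(6/25)/15625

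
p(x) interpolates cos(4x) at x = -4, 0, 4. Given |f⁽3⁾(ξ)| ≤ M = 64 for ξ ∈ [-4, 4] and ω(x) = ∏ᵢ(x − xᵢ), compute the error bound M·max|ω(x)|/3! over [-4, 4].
4096*sqrt(3)/27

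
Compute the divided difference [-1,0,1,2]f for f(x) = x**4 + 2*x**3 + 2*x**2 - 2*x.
4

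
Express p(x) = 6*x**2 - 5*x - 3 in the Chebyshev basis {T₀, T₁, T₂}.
(-5)T₁ + (3)T₂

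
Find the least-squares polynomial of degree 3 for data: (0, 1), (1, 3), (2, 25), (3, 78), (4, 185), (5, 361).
7/9 + (64/189)x + (-25/126)x² + (157/54)x³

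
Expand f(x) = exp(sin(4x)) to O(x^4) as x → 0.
1 + 4*x + 8*x**2 + O(x**4)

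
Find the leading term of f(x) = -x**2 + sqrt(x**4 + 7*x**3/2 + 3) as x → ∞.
7*x/4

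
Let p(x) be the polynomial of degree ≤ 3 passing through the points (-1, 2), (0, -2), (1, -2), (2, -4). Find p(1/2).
-17/8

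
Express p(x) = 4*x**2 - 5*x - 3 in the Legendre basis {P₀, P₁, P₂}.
(-5/3)P₀ + (-5)P₁ + (8/3)P₂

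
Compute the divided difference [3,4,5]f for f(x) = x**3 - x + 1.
12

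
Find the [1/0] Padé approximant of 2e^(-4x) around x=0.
2 - 8*x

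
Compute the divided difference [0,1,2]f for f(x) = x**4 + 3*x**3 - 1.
16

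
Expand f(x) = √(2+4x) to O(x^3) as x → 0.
sqrt(2) + sqrt(2)*x - sqrt(2)*x**2/2 + O(x**3)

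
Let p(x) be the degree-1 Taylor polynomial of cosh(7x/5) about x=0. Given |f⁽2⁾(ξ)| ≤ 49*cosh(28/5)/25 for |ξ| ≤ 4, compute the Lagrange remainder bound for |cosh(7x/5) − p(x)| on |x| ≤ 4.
392*cosh(28/5)/25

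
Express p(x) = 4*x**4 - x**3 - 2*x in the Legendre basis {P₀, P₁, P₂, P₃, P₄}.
(4/5)P₀ + (-13/5)P₁ + (16/7)P₂ + (-2/5)P₃ + (32/35)P₄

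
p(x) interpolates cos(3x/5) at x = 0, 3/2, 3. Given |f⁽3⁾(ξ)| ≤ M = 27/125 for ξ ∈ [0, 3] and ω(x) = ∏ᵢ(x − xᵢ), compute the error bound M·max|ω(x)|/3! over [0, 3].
27*sqrt(3)/1000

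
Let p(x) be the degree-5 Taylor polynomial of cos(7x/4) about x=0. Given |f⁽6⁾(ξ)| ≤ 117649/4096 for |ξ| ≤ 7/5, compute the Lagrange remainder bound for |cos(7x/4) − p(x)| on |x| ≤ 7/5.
13841287201/46080000000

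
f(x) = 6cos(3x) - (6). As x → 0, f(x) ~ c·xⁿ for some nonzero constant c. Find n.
2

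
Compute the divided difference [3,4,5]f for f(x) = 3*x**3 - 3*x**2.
33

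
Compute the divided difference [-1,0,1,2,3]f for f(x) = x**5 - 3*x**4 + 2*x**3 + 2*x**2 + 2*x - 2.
2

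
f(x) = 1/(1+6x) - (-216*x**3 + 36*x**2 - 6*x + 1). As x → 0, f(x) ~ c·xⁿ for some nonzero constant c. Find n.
4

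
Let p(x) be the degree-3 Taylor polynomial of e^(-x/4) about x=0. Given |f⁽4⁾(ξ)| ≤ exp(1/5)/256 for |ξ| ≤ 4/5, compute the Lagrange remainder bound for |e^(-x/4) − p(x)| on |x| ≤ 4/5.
exp(1/5)/15000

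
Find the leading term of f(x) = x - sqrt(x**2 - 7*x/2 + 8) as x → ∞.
7/4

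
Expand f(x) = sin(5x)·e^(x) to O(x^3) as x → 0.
5*x + 5*x**2 + O(x**3)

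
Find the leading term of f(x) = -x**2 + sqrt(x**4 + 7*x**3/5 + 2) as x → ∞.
7*x/10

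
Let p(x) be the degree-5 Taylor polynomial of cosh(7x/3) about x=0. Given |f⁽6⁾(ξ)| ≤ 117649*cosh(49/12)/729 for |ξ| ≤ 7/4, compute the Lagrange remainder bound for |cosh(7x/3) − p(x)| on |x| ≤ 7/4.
13841287201*cosh(49/12)/2149908480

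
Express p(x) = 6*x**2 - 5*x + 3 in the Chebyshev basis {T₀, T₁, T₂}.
(6)T₀ + (-5)T₁ + (3)T₂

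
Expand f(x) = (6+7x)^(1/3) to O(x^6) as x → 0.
6**(1/3) + 7*6**(1/3)*x/18 - 49*6**(1/3)*x**2/324 + 1715*6**(1/3)*x**3/17496 - 12005*6**(1/3)*x**4/157464 + 184877*6**(1/3)*x**5/2834352 + O(x**6)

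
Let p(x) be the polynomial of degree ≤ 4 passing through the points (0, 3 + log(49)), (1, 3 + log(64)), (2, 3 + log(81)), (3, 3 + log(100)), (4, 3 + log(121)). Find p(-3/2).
3 + log(1872797819754501433162325209838239048686050199724979277482993169*11**(59/64)*3**(13/16)*5**(15/16)*7**(3/64)/6805647338418769269267492148635364229120000000000000000000000000)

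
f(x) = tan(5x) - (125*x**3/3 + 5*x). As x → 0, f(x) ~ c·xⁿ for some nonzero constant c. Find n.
5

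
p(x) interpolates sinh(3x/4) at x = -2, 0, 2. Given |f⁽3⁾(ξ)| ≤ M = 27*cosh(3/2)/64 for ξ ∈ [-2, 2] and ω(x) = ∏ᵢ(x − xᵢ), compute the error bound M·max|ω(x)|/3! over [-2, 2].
sqrt(3)*cosh(3/2)/8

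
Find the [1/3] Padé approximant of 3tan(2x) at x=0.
6*x/(1 - 4*x**2/3)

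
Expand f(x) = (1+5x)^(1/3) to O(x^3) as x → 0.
1 + 5*x/3 - 25*x**2/9 + O(x**3)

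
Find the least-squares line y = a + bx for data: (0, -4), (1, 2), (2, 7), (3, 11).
a = -7/2, b = 5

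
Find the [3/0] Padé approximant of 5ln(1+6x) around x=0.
30*x*(12*x**2 - 3*x + 1)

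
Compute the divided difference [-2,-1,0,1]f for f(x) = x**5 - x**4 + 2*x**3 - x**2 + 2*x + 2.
9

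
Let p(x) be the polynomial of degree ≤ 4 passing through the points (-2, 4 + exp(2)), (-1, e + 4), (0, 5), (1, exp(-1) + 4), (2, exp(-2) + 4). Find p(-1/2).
(-20*e + 3 + (-5*exp(2) + 60*e + 602)*exp(2))*exp(-2)/128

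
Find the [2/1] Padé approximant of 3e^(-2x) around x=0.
(2*x**2 - 4*x + 3)/(2*x/3 + 1)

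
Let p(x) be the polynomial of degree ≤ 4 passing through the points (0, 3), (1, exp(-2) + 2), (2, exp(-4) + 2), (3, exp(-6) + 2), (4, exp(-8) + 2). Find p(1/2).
(-70*exp(4) - 5 + 28*exp(2) + 140*exp(6) + 291*exp(8))*exp(-8)/128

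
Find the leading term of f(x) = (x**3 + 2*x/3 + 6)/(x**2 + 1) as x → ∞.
x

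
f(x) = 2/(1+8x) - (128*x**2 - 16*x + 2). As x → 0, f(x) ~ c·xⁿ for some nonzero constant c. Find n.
3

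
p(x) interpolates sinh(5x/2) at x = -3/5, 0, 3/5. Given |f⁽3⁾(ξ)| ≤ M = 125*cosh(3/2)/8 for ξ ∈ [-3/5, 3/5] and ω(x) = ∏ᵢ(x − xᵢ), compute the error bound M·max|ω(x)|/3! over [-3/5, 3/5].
sqrt(3)*cosh(3/2)/8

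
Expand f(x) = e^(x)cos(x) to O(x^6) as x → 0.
1 + x - x**3/3 - x**4/6 - x**5/30 + O(x**6)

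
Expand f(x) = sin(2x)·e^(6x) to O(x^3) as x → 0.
2*x + 12*x**2 + O(x**3)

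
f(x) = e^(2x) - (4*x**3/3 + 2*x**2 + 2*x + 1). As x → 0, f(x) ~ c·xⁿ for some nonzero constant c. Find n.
4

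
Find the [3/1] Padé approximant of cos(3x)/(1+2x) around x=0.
(27*x**3/16 + 9*x**2/4 - 27*x/8 + 1)/(1 - 11*x/8)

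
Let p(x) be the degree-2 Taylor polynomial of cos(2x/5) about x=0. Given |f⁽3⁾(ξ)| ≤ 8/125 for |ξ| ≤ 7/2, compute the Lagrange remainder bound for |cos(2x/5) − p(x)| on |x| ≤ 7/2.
343/750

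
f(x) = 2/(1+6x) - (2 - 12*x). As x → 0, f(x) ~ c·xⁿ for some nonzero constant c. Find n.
2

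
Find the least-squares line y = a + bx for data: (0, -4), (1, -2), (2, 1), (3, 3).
a = -41/10, b = 12/5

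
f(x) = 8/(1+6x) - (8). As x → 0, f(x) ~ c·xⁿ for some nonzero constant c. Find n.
1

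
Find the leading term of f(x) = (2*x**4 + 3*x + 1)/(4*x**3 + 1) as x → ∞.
x/2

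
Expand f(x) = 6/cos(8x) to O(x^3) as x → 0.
6 + 192*x**2 + O(x**3)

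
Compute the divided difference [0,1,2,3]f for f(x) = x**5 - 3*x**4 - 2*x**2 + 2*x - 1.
7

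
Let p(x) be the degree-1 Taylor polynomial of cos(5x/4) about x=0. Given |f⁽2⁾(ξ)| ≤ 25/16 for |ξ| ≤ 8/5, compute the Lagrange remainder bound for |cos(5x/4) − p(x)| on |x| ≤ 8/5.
2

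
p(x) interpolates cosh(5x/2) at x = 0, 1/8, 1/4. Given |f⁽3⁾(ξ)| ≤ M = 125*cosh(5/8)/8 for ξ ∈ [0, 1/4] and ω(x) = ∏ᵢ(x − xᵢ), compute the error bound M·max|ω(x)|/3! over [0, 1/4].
125*sqrt(3)*cosh(5/8)/110592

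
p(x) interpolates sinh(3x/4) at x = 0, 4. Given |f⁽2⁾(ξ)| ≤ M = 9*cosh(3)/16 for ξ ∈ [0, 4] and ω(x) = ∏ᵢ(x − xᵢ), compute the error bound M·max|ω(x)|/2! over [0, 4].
9*cosh(3)/8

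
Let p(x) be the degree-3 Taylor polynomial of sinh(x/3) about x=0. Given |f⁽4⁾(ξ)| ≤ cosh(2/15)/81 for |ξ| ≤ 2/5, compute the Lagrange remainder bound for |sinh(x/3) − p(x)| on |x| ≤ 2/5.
2*cosh(2/15)/151875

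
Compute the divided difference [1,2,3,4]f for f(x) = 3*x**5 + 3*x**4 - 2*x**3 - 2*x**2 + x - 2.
223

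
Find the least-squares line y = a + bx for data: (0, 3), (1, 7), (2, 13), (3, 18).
a = 13/5, b = 51/10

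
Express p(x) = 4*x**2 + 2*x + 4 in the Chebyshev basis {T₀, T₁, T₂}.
(6)T₀ + (2)T₁ + (2)T₂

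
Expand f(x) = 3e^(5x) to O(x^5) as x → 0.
3 + 15*x + 75*x**2/2 + 125*x**3/2 + 625*x**4/8 + O(x**5)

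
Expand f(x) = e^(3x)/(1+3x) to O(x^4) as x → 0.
1 + 9*x**2/2 - 9*x**3 + O(x**4)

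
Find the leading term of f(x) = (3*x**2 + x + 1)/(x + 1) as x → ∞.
3*x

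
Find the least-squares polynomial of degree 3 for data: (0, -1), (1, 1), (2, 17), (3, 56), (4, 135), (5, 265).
-71/63 + (169/189)x + (-29/63)x² + (59/27)x³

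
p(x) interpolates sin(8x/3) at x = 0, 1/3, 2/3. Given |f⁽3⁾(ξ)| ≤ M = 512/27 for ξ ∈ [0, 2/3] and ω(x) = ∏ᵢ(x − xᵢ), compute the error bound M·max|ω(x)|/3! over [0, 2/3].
512*sqrt(3)/19683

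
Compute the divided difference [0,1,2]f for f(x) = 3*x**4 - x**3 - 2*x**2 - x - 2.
16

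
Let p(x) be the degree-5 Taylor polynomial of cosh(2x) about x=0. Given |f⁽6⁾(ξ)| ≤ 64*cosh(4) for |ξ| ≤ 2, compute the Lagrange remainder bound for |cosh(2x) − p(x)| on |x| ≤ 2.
256*cosh(4)/45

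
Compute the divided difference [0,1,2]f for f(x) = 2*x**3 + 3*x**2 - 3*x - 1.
9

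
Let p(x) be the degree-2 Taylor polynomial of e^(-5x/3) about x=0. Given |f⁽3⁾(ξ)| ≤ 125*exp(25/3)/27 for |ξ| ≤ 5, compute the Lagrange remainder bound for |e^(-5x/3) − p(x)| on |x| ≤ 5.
15625*exp(25/3)/162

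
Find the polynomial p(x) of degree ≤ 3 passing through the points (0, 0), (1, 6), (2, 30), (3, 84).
2*x**3 + 3*x**2 + x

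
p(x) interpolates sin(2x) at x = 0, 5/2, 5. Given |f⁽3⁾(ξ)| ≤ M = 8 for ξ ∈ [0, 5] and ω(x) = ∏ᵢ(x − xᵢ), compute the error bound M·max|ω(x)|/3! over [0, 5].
125*sqrt(3)/27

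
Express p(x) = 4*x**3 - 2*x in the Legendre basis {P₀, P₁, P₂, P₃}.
(2/5)P₁ + (8/5)P₃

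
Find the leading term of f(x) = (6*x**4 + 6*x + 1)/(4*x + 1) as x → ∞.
3*x**3/2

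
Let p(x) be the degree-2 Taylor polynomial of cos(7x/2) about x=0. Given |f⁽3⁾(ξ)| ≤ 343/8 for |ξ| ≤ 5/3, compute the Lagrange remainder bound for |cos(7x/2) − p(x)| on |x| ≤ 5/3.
42875/1296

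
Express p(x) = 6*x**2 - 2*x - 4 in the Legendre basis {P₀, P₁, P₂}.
(-2)P₀ + (-2)P₁ + (4)P₂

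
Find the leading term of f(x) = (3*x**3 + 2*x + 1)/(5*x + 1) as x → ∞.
3*x**2/5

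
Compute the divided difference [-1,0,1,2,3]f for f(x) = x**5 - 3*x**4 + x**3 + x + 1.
2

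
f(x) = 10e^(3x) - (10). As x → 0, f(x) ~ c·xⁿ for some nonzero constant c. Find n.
1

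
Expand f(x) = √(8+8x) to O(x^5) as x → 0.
2*sqrt(2) + sqrt(2)*x - sqrt(2)*x**2/4 + sqrt(2)*x**3/8 - 5*sqrt(2)*x**4/64 + O(x**5)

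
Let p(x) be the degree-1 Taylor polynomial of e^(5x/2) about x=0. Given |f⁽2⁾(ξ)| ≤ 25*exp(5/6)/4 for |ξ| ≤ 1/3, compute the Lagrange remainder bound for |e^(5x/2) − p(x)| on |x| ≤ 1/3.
25*exp(5/6)/72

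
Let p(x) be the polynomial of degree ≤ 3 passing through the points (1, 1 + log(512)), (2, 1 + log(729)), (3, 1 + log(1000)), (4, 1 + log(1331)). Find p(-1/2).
1 + log(5764607523034234880000000000000000000000000*11**(7/16)*2**(3/8)*3**(1/8)*5**(5/16)/146338258096183958787451128766993680429537)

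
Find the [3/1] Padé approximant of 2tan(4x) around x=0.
128*x**3/3 + 8*x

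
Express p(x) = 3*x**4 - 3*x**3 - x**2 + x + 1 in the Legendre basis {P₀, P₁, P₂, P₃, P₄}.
(19/15)P₀ + (-4/5)P₁ + (22/21)P₂ + (-6/5)P₃ + (24/35)P₄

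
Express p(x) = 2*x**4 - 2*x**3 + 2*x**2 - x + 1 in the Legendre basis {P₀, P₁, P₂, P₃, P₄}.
(31/15)P₀ + (-11/5)P₁ + (52/21)P₂ + (-4/5)P₃ + (16/35)P₄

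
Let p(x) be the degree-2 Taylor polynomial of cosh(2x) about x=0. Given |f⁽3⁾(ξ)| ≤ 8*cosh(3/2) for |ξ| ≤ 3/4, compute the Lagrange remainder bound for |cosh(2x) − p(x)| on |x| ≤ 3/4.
9*cosh(3/2)/16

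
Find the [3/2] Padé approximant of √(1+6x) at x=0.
(27*x**3/4 + 81*x**2/4 + 9*x + 1)/(27*x**2/4 + 6*x + 1)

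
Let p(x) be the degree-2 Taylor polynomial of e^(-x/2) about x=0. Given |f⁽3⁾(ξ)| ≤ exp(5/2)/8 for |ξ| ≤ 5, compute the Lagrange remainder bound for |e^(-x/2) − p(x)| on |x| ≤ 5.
125*exp(5/2)/48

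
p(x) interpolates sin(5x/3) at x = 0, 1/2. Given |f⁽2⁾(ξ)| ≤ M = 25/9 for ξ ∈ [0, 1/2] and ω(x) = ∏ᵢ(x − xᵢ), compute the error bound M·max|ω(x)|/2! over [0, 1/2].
25/288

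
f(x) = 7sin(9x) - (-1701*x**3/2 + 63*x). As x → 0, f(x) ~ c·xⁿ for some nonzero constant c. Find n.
5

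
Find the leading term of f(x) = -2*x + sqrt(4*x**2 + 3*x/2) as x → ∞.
3/8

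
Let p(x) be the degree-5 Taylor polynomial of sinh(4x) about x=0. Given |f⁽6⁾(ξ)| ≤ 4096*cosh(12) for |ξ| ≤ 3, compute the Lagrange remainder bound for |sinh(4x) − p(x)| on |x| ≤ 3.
20736*cosh(12)/5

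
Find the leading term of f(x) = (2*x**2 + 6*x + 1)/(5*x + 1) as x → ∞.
2*x/5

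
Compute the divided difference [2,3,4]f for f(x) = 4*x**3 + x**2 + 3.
37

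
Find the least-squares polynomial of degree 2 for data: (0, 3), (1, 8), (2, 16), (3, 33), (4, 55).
117/35 + (43/70)x + (43/14)x²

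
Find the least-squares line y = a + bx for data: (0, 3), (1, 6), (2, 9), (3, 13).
a = 14/5, b = 33/10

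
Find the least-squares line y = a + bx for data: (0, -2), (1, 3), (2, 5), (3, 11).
a = -19/10, b = 41/10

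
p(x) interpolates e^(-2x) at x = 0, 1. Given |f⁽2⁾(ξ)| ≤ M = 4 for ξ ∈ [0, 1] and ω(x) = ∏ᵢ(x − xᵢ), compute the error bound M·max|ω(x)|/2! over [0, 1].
1/2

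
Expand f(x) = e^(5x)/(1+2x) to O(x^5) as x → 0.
1 + 3*x + 13*x**2/2 + 47*x**3/6 + 83*x**4/8 + O(x**5)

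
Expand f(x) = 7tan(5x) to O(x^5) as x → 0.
35*x + 875*x**3/3 + O(x**5)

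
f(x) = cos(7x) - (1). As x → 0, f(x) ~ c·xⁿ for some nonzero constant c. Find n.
2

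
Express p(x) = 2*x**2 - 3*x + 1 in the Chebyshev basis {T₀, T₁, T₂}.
(2)T₀ + (-3)T₁ + T₂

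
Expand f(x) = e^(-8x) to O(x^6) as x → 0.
1 - 8*x + 32*x**2 - 256*x**3/3 + 512*x**4/3 - 4096*x**5/15 + O(x**6)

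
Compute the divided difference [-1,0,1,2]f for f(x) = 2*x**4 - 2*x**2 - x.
4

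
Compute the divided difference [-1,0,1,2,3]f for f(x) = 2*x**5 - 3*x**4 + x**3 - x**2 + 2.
7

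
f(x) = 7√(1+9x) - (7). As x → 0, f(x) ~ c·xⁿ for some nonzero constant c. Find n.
1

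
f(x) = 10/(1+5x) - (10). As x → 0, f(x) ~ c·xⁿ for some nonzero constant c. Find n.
1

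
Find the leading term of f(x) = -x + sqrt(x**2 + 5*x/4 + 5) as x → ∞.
5/8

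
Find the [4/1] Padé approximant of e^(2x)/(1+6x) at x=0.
(14858*x**4/20895 + 27704*x**3/20895 + 13938*x**2/6965 + 13928*x/6965 + 1)/(41788*x/6965 + 1)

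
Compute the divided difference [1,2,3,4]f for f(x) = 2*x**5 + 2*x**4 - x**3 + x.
149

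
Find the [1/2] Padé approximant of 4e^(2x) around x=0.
(8*x/3 + 4)/(2*x**2/3 - 4*x/3 + 1)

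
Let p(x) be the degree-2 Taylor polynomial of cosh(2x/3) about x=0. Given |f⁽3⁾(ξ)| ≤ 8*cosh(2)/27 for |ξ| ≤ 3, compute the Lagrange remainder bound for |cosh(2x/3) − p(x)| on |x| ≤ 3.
4*cosh(2)/3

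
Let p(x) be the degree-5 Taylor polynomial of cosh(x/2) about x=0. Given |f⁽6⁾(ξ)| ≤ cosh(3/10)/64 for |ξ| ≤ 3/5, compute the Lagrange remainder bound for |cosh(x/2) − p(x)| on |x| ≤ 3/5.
81*cosh(3/10)/80000000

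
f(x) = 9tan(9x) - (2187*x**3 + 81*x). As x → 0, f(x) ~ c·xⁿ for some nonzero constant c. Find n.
5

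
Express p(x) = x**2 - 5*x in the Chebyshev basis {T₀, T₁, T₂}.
(1/2)T₀ + (-5)T₁ + (1/2)T₂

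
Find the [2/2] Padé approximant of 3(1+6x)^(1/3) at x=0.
(28*x**2 + 21*x + 3)/(10*x**2/3 + 5*x + 1)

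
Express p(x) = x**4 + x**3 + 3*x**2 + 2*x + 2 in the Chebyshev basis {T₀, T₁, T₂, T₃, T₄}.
(31/8)T₀ + (11/4)T₁ + (2)T₂ + (1/4)T₃ + (1/8)T₄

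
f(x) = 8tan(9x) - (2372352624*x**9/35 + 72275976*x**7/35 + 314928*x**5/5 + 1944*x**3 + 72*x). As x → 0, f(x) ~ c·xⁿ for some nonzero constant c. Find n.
11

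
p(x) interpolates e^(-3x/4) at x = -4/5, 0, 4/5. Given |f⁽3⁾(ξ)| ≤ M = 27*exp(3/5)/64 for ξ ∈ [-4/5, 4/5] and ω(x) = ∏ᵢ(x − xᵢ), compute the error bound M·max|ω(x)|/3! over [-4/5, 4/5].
sqrt(3)*exp(3/5)/125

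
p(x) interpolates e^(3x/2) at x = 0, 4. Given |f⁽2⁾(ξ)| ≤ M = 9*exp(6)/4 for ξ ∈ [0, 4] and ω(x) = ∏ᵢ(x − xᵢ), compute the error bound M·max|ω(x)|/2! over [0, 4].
9*exp(6)/2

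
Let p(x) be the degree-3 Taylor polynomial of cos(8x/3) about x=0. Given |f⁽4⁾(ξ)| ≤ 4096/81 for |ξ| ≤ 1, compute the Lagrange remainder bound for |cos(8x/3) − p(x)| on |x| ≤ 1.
512/243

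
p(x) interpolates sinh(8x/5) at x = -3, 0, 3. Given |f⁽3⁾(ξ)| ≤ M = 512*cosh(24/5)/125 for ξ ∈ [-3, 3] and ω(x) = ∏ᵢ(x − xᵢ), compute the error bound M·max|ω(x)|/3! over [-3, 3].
512*sqrt(3)*cosh(24/5)/125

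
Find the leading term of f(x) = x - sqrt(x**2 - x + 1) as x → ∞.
1/2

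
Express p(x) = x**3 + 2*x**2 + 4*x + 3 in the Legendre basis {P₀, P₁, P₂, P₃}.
(11/3)P₀ + (23/5)P₁ + (4/3)P₂ + (2/5)P₃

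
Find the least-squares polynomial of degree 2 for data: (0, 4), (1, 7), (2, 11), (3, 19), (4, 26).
137/35 + (76/35)x + (6/7)x²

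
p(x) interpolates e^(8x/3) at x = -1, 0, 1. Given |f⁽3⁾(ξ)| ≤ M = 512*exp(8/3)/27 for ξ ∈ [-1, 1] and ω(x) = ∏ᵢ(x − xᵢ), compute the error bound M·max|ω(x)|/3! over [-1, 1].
512*sqrt(3)*exp(8/3)/729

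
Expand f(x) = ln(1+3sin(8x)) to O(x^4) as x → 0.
24*x - 288*x**2 + 4352*x**3 + O(x**4)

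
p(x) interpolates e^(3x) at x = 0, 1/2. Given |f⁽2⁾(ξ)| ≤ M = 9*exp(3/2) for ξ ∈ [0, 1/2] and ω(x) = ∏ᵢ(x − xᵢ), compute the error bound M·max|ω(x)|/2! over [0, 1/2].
9*exp(3/2)/32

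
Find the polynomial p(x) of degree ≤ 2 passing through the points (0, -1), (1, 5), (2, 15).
2*x**2 + 4*x - 1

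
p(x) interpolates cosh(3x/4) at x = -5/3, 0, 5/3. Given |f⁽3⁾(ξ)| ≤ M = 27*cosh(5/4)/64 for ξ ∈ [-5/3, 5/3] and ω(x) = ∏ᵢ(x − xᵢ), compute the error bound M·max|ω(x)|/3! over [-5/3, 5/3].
125*sqrt(3)*cosh(5/4)/1728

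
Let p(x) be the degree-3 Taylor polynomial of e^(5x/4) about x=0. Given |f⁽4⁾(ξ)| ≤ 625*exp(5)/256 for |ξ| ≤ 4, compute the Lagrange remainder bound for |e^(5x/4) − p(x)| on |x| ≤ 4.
625*exp(5)/24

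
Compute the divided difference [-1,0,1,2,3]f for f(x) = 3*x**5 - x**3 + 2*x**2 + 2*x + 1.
15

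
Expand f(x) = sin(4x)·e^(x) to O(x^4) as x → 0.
4*x + 4*x**2 - 26*x**3/3 + O(x**4)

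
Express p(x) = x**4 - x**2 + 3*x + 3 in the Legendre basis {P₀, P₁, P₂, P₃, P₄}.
(43/15)P₀ + (3)P₁ + (-2/21)P₂ + (8/35)P₄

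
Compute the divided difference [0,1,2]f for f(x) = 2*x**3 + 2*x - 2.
6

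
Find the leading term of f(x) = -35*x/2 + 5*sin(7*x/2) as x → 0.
-1715*x**3/48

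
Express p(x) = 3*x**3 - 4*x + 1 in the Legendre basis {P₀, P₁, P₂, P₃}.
P₀ + (-11/5)P₁ + (6/5)P₃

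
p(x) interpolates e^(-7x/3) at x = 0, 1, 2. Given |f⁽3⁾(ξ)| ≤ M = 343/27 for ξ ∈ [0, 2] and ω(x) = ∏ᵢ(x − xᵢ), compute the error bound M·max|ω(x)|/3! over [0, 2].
343*sqrt(3)/729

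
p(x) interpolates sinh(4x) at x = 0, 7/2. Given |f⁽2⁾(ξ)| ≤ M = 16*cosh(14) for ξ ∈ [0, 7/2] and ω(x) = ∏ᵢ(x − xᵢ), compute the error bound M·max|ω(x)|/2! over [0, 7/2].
49*cosh(14)/2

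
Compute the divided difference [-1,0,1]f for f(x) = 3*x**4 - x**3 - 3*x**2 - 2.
0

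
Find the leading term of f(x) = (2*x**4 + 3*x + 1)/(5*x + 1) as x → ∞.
2*x**3/5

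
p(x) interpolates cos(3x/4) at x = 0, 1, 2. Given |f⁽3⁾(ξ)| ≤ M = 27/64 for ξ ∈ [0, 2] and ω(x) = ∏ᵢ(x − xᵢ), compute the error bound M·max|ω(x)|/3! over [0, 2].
sqrt(3)/64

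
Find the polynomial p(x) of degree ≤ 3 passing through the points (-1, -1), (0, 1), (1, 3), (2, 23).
3*x**3 - x + 1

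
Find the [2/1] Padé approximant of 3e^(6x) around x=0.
(18*x**2 + 12*x + 3)/(1 - 2*x)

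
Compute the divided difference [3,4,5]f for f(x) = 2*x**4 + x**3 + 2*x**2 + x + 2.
208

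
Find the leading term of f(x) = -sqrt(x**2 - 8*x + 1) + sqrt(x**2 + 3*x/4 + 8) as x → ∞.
35/8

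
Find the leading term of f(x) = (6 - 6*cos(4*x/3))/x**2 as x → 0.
16/3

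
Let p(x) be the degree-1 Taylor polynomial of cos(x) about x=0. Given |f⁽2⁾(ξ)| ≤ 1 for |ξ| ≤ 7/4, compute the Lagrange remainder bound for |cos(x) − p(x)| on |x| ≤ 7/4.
49/32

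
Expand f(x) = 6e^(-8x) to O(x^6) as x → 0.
6 - 48*x + 192*x**2 - 512*x**3 + 1024*x**4 - 8192*x**5/5 + O(x**6)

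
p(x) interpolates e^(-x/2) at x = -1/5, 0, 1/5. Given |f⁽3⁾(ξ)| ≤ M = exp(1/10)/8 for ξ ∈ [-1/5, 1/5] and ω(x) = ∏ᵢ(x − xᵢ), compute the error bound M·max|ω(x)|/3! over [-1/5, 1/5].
sqrt(3)*exp(1/10)/27000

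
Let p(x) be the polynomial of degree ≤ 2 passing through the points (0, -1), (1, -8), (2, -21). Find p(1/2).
-15/4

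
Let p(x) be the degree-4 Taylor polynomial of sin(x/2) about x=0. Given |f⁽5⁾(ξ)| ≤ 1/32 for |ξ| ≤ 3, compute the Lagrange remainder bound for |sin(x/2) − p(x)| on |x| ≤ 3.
81/1280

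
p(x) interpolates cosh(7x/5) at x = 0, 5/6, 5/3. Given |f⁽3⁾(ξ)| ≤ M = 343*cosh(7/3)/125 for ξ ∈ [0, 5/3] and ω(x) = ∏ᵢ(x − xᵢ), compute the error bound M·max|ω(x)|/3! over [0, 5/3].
343*sqrt(3)*cosh(7/3)/5832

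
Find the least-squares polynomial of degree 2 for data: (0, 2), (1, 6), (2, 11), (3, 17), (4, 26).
76/35 + (193/70)x + (11/14)x²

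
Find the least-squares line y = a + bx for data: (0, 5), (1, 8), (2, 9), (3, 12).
a = 26/5, b = 11/5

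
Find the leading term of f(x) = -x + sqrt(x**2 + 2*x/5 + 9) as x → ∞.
1/5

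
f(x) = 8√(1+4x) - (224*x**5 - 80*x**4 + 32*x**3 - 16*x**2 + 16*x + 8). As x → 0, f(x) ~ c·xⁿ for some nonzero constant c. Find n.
6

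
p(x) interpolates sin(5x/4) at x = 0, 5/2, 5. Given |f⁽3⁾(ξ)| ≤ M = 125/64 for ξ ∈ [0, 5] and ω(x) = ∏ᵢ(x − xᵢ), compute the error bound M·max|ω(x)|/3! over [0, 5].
15625*sqrt(3)/13824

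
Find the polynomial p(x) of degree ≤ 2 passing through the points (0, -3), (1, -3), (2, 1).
2*x**2 - 2*x - 3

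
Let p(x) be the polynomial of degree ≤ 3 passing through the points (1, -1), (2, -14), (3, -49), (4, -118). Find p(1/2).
1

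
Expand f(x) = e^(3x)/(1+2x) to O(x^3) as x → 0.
1 + x + 5*x**2/2 + O(x**3)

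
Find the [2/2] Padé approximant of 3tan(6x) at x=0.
18*x/(1 - 12*x**2)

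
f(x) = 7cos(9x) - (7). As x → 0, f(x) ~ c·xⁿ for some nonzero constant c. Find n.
2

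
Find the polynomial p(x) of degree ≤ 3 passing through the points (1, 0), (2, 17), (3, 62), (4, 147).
2*x**3 + 2*x**2 - 3*x - 1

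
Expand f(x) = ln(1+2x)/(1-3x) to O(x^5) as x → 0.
2*x + 4*x**2 + 44*x**3/3 + 40*x**4 + O(x**5)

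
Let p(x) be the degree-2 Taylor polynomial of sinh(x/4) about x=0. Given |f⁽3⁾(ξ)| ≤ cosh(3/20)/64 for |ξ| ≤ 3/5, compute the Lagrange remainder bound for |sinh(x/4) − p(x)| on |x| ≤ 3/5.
9*cosh(3/20)/16000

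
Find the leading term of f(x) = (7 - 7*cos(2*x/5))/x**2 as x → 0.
14/25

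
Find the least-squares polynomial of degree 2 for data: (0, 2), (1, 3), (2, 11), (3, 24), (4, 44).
68/35 + (-25/14)x + (43/14)x²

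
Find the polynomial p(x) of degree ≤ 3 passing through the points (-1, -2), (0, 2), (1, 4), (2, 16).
2*x**3 - x**2 + x + 2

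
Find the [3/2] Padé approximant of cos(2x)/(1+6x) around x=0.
(206*x**3/17 - 103*x**2/51 - 6*x + 1)/(1 - 1837*x**2/51)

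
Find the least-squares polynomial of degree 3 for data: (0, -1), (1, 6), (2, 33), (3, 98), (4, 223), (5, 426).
-65/63 + (778/189)x + (-2/9)x² + (89/27)x³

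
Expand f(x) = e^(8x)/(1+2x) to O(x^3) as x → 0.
1 + 6*x + 20*x**2 + O(x**3)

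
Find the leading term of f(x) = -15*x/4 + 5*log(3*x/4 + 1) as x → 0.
-45*x**2/32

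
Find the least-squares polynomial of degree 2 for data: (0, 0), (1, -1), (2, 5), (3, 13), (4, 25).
-2/5 + (-8/5)x + (2)x²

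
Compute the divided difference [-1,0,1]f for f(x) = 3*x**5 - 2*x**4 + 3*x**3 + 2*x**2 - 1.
0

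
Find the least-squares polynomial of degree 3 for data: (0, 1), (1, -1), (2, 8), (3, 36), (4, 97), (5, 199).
20/21 + (-199/63)x + (-1/3)x² + (16/9)x³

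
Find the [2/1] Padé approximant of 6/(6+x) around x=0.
1/(x/6 + 1)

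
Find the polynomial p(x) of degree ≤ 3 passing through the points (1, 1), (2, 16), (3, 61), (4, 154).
3*x**3 - 3*x**2 + 3*x - 2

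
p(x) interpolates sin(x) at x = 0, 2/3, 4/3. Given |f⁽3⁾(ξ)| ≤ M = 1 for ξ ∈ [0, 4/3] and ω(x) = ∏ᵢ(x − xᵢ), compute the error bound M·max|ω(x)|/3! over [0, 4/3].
8*sqrt(3)/729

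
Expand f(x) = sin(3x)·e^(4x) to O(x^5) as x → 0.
3*x + 12*x**2 + 39*x**3/2 + 14*x**4 + O(x**5)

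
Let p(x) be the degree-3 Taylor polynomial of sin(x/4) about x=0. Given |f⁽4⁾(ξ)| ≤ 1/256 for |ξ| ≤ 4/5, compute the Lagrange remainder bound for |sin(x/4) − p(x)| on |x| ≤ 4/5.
1/15000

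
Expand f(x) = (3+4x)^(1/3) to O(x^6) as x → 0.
3**(1/3) + 4*3**(1/3)*x/9 - 16*3**(1/3)*x**2/81 + 320*3**(1/3)*x**3/2187 - 2560*3**(1/3)*x**4/19683 + 22528*3**(1/3)*x**5/177147 + O(x**6)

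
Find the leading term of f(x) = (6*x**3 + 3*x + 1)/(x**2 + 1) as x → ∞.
6*x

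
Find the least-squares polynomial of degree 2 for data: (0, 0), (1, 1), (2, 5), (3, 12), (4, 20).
-6/35 + (17/70)x + (17/14)x²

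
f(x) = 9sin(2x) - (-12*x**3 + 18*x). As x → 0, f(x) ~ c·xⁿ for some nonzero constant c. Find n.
5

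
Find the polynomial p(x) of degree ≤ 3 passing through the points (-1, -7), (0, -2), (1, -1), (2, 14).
3*x**3 - 2*x**2 - 2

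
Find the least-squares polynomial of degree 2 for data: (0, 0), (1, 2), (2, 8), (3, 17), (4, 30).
-1/35 + (5/14)x + (25/14)x²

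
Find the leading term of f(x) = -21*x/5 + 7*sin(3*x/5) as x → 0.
-63*x**3/250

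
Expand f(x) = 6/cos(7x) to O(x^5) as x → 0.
6 + 147*x**2 + 12005*x**4/4 + O(x**5)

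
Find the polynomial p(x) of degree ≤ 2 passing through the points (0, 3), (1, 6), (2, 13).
2*x**2 + x + 3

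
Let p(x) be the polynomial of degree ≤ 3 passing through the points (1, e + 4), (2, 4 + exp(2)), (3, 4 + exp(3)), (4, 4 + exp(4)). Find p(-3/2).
-105*exp(4)/16 - 495*exp(2)/16 + 4 + 231*e/16 + 385*exp(3)/16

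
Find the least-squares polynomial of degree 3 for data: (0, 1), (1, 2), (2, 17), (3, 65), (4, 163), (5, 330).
64/63 + (-85/378)x + (-17/9)x² + (163/54)x³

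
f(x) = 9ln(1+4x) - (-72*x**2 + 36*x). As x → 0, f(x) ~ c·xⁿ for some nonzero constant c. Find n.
3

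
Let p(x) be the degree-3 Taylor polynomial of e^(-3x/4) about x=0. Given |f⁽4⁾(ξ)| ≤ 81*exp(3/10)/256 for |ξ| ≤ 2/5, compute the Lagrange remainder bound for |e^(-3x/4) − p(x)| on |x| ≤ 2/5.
27*exp(3/10)/80000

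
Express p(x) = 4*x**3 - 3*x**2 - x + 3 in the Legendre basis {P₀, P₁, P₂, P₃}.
(2)P₀ + (7/5)P₁ + (-2)P₂ + (8/5)P₃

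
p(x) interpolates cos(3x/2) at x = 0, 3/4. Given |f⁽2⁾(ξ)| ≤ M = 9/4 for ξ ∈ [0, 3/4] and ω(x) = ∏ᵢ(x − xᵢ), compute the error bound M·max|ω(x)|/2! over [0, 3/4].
81/512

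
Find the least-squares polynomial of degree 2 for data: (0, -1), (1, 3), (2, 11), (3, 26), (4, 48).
-23/35 + (-13/70)x + (43/14)x²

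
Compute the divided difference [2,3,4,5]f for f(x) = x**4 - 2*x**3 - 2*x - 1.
12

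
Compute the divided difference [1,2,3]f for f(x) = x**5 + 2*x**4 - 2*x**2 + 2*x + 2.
138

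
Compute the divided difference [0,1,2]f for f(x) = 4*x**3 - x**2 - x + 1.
11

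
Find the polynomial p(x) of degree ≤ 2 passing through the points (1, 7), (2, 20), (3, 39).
3*x**2 + 4*x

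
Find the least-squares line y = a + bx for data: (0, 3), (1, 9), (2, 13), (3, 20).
a = 3, b = 11/2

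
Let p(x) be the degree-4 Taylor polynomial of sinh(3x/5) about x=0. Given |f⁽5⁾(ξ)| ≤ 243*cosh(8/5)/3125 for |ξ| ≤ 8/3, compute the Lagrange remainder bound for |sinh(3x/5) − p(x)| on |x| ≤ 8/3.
4096*cosh(8/5)/46875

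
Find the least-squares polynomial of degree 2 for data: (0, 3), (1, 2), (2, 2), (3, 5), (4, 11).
113/35 + (-207/70)x + (17/14)x²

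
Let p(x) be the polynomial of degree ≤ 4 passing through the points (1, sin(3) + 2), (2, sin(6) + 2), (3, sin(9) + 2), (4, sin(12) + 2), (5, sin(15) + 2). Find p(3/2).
35*sin(6)/32 - 35*sin(9)/64 + 7*sin(12)/32 - 5*sin(15)/128 + 35*sin(3)/128 + 2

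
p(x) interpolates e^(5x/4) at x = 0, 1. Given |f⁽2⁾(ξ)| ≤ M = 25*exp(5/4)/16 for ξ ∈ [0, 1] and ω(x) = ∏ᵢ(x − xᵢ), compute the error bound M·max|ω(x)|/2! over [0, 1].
25*exp(5/4)/128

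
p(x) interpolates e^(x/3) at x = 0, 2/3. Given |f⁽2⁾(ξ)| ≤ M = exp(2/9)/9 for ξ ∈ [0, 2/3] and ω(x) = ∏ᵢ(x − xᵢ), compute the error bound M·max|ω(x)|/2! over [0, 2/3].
exp(2/9)/162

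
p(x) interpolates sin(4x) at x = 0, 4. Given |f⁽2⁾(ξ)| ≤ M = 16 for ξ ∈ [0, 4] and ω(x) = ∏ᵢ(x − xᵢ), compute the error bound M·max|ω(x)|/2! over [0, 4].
32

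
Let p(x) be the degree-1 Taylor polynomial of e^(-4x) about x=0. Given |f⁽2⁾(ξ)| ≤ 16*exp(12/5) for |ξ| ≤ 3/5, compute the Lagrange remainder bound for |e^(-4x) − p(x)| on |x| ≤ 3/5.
72*exp(12/5)/25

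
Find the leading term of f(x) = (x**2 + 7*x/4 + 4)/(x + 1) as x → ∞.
x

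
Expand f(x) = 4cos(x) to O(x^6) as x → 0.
4 - 2*x**2 + x**4/6 + O(x**6)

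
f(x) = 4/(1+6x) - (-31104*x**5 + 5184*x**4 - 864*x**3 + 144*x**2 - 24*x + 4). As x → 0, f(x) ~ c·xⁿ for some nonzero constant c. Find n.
6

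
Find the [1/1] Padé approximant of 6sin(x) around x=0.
6*x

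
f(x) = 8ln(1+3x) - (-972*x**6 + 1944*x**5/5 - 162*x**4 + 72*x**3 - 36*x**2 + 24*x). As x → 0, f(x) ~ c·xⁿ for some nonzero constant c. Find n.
7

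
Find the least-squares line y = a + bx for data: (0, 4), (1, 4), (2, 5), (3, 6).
a = 37/10, b = 7/10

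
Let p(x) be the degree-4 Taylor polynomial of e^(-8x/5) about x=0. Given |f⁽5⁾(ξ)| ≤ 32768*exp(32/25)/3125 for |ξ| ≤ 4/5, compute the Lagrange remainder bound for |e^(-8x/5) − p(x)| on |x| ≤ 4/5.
4194304*exp(32/25)/146484375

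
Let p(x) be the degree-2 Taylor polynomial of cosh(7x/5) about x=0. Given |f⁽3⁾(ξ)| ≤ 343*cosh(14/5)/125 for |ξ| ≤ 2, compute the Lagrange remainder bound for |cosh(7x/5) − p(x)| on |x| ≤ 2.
1372*cosh(14/5)/375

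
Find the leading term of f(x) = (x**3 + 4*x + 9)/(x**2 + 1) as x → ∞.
x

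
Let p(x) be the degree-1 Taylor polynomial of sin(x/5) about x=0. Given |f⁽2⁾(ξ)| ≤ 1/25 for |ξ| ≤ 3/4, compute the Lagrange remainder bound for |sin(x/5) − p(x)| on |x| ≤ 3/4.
9/800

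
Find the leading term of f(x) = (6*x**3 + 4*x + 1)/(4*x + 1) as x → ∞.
3*x**2/2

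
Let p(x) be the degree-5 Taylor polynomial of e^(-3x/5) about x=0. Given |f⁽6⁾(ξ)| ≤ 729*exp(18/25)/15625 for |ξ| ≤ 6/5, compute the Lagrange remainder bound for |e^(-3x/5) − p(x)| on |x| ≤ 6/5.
236196*exp(18/25)/1220703125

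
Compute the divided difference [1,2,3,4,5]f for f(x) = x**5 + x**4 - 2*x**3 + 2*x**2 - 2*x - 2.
16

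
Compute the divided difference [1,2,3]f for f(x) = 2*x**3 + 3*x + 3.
12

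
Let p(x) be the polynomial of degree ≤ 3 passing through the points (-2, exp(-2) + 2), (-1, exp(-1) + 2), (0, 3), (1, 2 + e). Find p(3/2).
(-5 + 21*e + (-3 + 35*e)*exp(2))*exp(-2)/16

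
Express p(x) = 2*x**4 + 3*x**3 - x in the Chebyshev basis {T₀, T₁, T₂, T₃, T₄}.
(3/4)T₀ + (5/4)T₁ + T₂ + (3/4)T₃ + (1/4)T₄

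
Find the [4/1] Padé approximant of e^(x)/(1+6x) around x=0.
(136033*x**4/3159480 + 65731*x**3/394935 + 26331*x**2/52658 + 131644*x/131645 + 1)/(789869*x/131645 + 1)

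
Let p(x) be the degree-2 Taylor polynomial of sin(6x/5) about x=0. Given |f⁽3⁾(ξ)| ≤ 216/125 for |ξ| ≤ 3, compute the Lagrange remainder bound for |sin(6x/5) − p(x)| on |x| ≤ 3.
972/125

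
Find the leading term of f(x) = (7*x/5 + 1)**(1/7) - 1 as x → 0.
x/5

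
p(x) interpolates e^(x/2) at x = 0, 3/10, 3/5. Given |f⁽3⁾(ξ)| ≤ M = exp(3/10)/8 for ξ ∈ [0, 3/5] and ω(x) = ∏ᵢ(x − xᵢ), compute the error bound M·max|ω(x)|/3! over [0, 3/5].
sqrt(3)*exp(3/10)/8000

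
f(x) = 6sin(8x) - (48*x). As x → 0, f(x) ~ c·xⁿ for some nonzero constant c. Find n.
3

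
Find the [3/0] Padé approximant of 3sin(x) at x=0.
x*(6 - x**2)/2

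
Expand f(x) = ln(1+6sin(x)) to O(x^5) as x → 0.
6*x - 18*x**2 + 71*x**3 - 318*x**4 + O(x**5)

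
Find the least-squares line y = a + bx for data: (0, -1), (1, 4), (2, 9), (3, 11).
a = -2/5, b = 41/10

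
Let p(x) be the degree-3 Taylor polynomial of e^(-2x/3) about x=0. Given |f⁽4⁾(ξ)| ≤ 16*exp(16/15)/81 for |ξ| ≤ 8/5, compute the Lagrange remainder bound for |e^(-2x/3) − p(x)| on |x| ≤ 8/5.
8192*exp(16/15)/151875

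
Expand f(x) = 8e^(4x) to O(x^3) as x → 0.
8 + 32*x + 64*x**2 + O(x**3)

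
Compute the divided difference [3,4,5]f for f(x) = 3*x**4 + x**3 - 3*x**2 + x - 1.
300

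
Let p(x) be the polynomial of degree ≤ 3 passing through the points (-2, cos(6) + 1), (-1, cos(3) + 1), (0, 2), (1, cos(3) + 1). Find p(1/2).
cos(6)/16 + 31/16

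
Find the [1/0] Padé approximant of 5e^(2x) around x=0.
10*x + 5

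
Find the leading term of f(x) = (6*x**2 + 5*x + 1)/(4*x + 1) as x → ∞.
3*x/2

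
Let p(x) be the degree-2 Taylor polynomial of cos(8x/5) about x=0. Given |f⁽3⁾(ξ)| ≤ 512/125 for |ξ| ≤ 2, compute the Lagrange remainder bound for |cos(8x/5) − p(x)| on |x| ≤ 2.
2048/375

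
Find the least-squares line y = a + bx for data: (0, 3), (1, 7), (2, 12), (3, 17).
a = 27/10, b = 47/10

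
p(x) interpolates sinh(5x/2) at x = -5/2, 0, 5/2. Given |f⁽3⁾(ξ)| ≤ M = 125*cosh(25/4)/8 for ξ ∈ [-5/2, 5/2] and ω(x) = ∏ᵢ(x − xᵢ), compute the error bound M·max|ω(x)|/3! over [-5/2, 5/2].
15625*sqrt(3)*cosh(25/4)/1728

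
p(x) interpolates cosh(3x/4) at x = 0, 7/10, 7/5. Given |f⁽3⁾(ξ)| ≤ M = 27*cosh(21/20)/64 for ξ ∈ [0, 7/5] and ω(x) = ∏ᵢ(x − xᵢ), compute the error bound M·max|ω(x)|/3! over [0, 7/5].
343*sqrt(3)*cosh(21/20)/64000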